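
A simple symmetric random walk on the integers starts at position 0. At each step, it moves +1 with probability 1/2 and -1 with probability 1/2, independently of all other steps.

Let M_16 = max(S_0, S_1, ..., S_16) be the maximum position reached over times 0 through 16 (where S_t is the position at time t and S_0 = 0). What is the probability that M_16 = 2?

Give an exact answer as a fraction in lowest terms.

Answer: 715/4096

Derivation:
Let M_16 = max(S_0,...,S_16). Use the reflection principle: for j ≥ 1, #{paths with M_16 ≥ j} = #{S_16 ≥ j} + #{S_16 ≥ j+1}.
By reflection, #{M_16 ≥ 2} = #{S_16 ≥ 2} + #{S_16 ≥ 3} = 26333 + 14893 = 41226.
#{M_16 ≥ 3} = #{S_16 ≥ 3} + #{S_16 ≥ 4} = 14893 + 14893 = 29786.
#{M_16 = 2} = 41226 - 29786 = 11440.
P(M_16 = 2) = 11440/65536 = 715/4096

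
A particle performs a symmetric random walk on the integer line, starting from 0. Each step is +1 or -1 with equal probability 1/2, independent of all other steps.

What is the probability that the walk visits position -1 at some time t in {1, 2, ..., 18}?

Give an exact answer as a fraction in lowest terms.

Answer: 53381/65536

Derivation:
Count via complement. Let g(t,s) = #length-t paths at position s with S_1..S_t all ≠ -1.
g(t,s) = g(t-1,s-1) + g(t-1,s+1) for s ≠ -1; g(t,-1) = 0.
t=0: g(0,0)=1
t=1: g(1,1)=1
t=2: g(2,0)=1 g(2,2)=1
t=3: g(3,1)=2 g(3,3)=1
t=4: g(4,0)=2 g(4,2)=3 g(4,4)=1
t=5: g(5,1)=5 g(5,3)=4 g(5,5)=1
t=6: g(6,0)=5 g(6,2)=9 g(6,4)=5 g(6,6)=1
t=7: g(7,1)=14 g(7,3)=14 g(7,5)=6 g(7,7)=1
t=8: g(8,0)=14 g(8,2)=28 g(8,4)=20 g(8,6)=7 g(8,8)=1
t=9: g(9,1)=42 g(9,3)=48 g(9,5)=27 g(9,7)=8 g(9,9)=1
t=10: g(10,0)=42 g(10,2)=90 g(10,4)=75 g(10,6)=35 g(10,8)=9 g(10,10)=1
t=11: g(11,1)=132 g(11,3)=165 g(11,5)=110 g(11,7)=44 g(11,9)=10 g(11,11)=1
t=12: g(12,0)=132 g(12,2)=297 g(12,4)=275 g(12,6)=154 g(12,8)=54 g(12,10)=11 g(12,12)=1
t=13: g(13,1)=429 g(13,3)=572 g(13,5)=429 g(13,7)=208 g(13,9)=65 g(13,11)=12 g(13,13)=1
t=14: g(14,0)=429 g(14,2)=1001 g(14,4)=1001 g(14,6)=637 g(14,8)=273 g(14,10)=77 g(14,12)=13 g(14,14)=1
t=15: g(15,1)=1430 g(15,3)=2002 g(15,5)=1638 g(15,7)=910 g(15,9)=350 g(15,11)=90 g(15,13)=14 g(15,15)=1
t=16: g(16,0)=1430 g(16,2)=3432 g(16,4)=3640 g(16,6)=2548 g(16,8)=1260 g(16,10)=440 g(16,12)=104 g(16,14)=15 g(16,16)=1
t=17: g(17,1)=4862 g(17,3)=7072 g(17,5)=6188 g(17,7)=3808 g(17,9)=1700 g(17,11)=544 g(17,13)=119 g(17,15)=16 g(17,17)=1
t=18: g(18,0)=4862 g(18,2)=11934 g(18,4)=13260 g(18,6)=9996 g(18,8)=5508 g(18,10)=2244 g(18,12)=663 g(18,14)=135 g(18,16)=17 g(18,18)=1
Paths never hitting -1: Σ_s g(18,s) = 48620
Paths hitting -1: 2^18 - 48620 = 213524
P = 213524/262144 = 53381/65536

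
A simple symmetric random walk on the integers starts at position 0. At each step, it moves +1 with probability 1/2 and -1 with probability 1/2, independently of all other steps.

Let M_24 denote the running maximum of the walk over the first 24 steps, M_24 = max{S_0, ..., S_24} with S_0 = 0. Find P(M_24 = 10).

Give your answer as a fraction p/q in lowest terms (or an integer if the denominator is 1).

Let M_24 = max(S_0,...,S_24). Use the reflection principle: for j ≥ 1, #{paths with M_24 ≥ j} = #{S_24 ≥ j} + #{S_24 ≥ j+1}.
By reflection, #{M_24 ≥ 10} = #{S_24 ≥ 10} + #{S_24 ≥ 11} = 536155 + 190051 = 726206.
#{M_24 ≥ 11} = #{S_24 ≥ 11} + #{S_24 ≥ 12} = 190051 + 190051 = 380102.
#{M_24 = 10} = 726206 - 380102 = 346104.
P(M_24 = 10) = 346104/16777216 = 43263/2097152

Answer: 43263/2097152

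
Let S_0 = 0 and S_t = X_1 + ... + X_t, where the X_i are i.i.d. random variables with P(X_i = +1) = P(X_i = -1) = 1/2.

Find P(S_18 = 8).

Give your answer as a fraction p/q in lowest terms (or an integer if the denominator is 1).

To reach position 8 after 18 steps: need 13 steps of +1 and 5 of -1.
Favorable paths: C(18,13) = 8568
Total paths: 2^18 = 262144
P = 8568/262144 = 1071/32768

Answer: 1071/32768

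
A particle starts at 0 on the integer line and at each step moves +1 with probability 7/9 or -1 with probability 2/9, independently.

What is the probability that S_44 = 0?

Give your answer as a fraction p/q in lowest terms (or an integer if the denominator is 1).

To be at 0 after 44 steps: need exactly 22 steps of +1 and 22 of -1.
Number of such sequences: C(44,22) = 2104098963720
Each has probability (7/9)^22 · (2/9)^22 = 16398978063355821105872896/969773729787523602876821942164080815560161
P = 2104098963720 · 16398978063355821105872896/969773729787523602876821942164080815560161 = 11501690916391331898165621626545111040/323257909929174534292273980721360271853387

Answer: 11501690916391331898165621626545111040/323257909929174534292273980721360271853387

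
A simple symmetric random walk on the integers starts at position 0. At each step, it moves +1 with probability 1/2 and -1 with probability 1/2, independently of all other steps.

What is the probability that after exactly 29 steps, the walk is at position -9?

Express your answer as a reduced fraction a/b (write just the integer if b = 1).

Answer: 10015005/268435456

Derivation:
To reach position -9 after 29 steps: need 10 steps of +1 and 19 of -1.
Favorable paths: C(29,10) = 20030010
Total paths: 2^29 = 536870912
P = 20030010/536870912 = 10015005/268435456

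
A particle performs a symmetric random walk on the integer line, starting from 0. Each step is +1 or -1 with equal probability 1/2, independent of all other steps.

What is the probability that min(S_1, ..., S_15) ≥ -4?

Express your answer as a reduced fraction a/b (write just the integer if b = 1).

Answer: 25883/32768

Derivation:
Let f(t,s) = #length-t paths at position s with S_1..S_t all ≥ -4.
f(t,s) = f(t-1,s-1) + f(t-1,s+1) for s ≥ -4; f(t,s) = 0 for s < -4.
t=0: f(0,0)=1
t=1: f(1,-1)=1 f(1,1)=1
t=2: f(2,-2)=1 f(2,0)=2 f(2,2)=1
t=3: f(3,-3)=1 f(3,-1)=3 f(3,1)=3 f(3,3)=1
t=4: f(4,-4)=1 f(4,-2)=4 f(4,0)=6 f(4,2)=4 f(4,4)=1
t=5: f(5,-3)=5 f(5,-1)=10 f(5,1)=10 f(5,3)=5 f(5,5)=1
t=6: f(6,-4)=5 f(6,-2)=15 f(6,0)=20 f(6,2)=15 f(6,4)=6 f(6,6)=1
t=7: f(7,-3)=20 f(7,-1)=35 f(7,1)=35 f(7,3)=21 f(7,5)=7 f(7,7)=1
t=8: f(8,-4)=20 f(8,-2)=55 f(8,0)=70 f(8,2)=56 f(8,4)=28 f(8,6)=8 f(8,8)=1
t=9: f(9,-3)=75 f(9,-1)=125 f(9,1)=126 f(9,3)=84 f(9,5)=36 f(9,7)=9 f(9,9)=1
t=10: f(10,-4)=75 f(10,-2)=200 f(10,0)=251 f(10,2)=210 f(10,4)=120 f(10,6)=45 f(10,8)=10 f(10,10)=1
t=11: f(11,-3)=275 f(11,-1)=451 f(11,1)=461 f(11,3)=330 f(11,5)=165 f(11,7)=55 f(11,9)=11 f(11,11)=1
t=12: f(12,-4)=275 f(12,-2)=726 f(12,0)=912 f(12,2)=791 f(12,4)=495 f(12,6)=220 f(12,8)=66 f(12,10)=12 f(12,12)=1
t=13: f(13,-3)=1001 f(13,-1)=1638 f(13,1)=1703 f(13,3)=1286 f(13,5)=715 f(13,7)=286 f(13,9)=78 f(13,11)=13 f(13,13)=1
t=14: f(14,-4)=1001 f(14,-2)=2639 f(14,0)=3341 f(14,2)=2989 f(14,4)=2001 f(14,6)=1001 f(14,8)=364 f(14,10)=91 f(14,12)=14 f(14,14)=1
t=15: f(15,-3)=3640 f(15,-1)=5980 f(15,1)=6330 f(15,3)=4990 f(15,5)=3002 f(15,7)=1365 f(15,9)=455 f(15,11)=105 f(15,13)=15 f(15,15)=1
Σ_s f(15,s) = 25883
P = 25883/32768 = 25883/32768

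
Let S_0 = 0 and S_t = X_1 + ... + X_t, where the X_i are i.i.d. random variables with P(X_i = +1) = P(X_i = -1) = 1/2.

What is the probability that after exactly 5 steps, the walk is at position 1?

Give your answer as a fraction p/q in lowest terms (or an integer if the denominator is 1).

To reach position 1 after 5 steps: need 3 steps of +1 and 2 of -1.
Favorable paths: C(5,3) = 10
Total paths: 2^5 = 32
P = 10/32 = 5/16

Answer: 5/16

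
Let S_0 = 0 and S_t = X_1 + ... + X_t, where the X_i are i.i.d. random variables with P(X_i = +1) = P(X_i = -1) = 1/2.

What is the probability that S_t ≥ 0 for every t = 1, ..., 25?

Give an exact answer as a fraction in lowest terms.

Let f(t,s) = #length-t paths at position s with S_1..S_t all ≥ 0.
f(t,s) = f(t-1,s-1) + f(t-1,s+1) for s ≥ 0; f(t,s) = 0 for s < 0.
t=0: f(0,0)=1
t=1: f(1,1)=1
t=2: f(2,0)=1 f(2,2)=1
t=3: f(3,1)=2 f(3,3)=1
t=4: f(4,0)=2 f(4,2)=3 f(4,4)=1
t=5: f(5,1)=5 f(5,3)=4 f(5,5)=1
t=6: f(6,0)=5 f(6,2)=9 f(6,4)=5 f(6,6)=1
t=7: f(7,1)=14 f(7,3)=14 f(7,5)=6 f(7,7)=1
t=8: f(8,0)=14 f(8,2)=28 f(8,4)=20 f(8,6)=7 f(8,8)=1
t=9: f(9,1)=42 f(9,3)=48 f(9,5)=27 f(9,7)=8 f(9,9)=1
t=10: f(10,0)=42 f(10,2)=90 f(10,4)=75 f(10,6)=35 f(10,8)=9 f(10,10)=1
t=11: f(11,1)=132 f(11,3)=165 f(11,5)=110 f(11,7)=44 f(11,9)=10 f(11,11)=1
t=12: f(12,0)=132 f(12,2)=297 f(12,4)=275 f(12,6)=154 f(12,8)=54 f(12,10)=11 f(12,12)=1
t=13: f(13,1)=429 f(13,3)=572 f(13,5)=429 f(13,7)=208 f(13,9)=65 f(13,11)=12 f(13,13)=1
t=14: f(14,0)=429 f(14,2)=1001 f(14,4)=1001 f(14,6)=637 f(14,8)=273 f(14,10)=77 f(14,12)=13 f(14,14)=1
t=15: f(15,1)=1430 f(15,3)=2002 f(15,5)=1638 f(15,7)=910 f(15,9)=350 f(15,11)=90 f(15,13)=14 f(15,15)=1
t=16: f(16,0)=1430 f(16,2)=3432 f(16,4)=3640 f(16,6)=2548 f(16,8)=1260 f(16,10)=440 f(16,12)=104 f(16,14)=15 f(16,16)=1
t=17: f(17,1)=4862 f(17,3)=7072 f(17,5)=6188 f(17,7)=3808 f(17,9)=1700 f(17,11)=544 f(17,13)=119 f(17,15)=16 f(17,17)=1
t=18: f(18,0)=4862 f(18,2)=11934 f(18,4)=13260 f(18,6)=9996 f(18,8)=5508 f(18,10)=2244 f(18,12)=663 f(18,14)=135 f(18,16)=17 f(18,18)=1
t=19: f(19,1)=16796 f(19,3)=25194 f(19,5)=23256 f(19,7)=15504 f(19,9)=7752 f(19,11)=2907 f(19,13)=798 f(19,15)=152 f(19,17)=18 f(19,19)=1
t=20: f(20,0)=16796 f(20,2)=41990 f(20,4)=48450 f(20,6)=38760 f(20,8)=23256 f(20,10)=10659 f(20,12)=3705 f(20,14)=950 f(20,16)=170 f(20,18)=19 f(20,20)=1
t=21: f(21,1)=58786 f(21,3)=90440 f(21,5)=87210 f(21,7)=62016 f(21,9)=33915 f(21,11)=14364 f(21,13)=4655 f(21,15)=1120 f(21,17)=189 f(21,19)=20 f(21,21)=1
t=22: f(22,0)=58786 f(22,2)=149226 f(22,4)=177650 f(22,6)=149226 f(22,8)=95931 f(22,10)=48279 f(22,12)=19019 f(22,14)=5775 f(22,16)=1309 f(22,18)=209 f(22,20)=21 f(22,22)=1
t=23: f(23,1)=208012 f(23,3)=326876 f(23,5)=326876 f(23,7)=245157 f(23,9)=144210 f(23,11)=67298 f(23,13)=24794 f(23,15)=7084 f(23,17)=1518 f(23,19)=230 f(23,21)=22 f(23,23)=1
t=24: f(24,0)=208012 f(24,2)=534888 f(24,4)=653752 f(24,6)=572033 f(24,8)=389367 f(24,10)=211508 f(24,12)=92092 f(24,14)=31878 f(24,16)=8602 f(24,18)=1748 f(24,20)=252 f(24,22)=23 f(24,24)=1
t=25: f(25,1)=742900 f(25,3)=1188640 f(25,5)=1225785 f(25,7)=961400 f(25,9)=600875 f(25,11)=303600 f(25,13)=123970 f(25,15)=40480 f(25,17)=10350 f(25,19)=2000 f(25,21)=275 f(25,23)=24 f(25,25)=1
Σ_s f(25,s) = 5200300
P = 5200300/33554432 = 1300075/8388608

Answer: 1300075/8388608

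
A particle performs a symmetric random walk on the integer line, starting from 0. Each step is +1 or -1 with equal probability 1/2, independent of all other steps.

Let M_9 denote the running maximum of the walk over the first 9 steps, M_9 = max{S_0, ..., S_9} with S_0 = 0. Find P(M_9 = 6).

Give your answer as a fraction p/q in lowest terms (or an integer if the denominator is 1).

Let M_9 = max(S_0,...,S_9). Use the reflection principle: for j ≥ 1, #{paths with M_9 ≥ j} = #{S_9 ≥ j} + #{S_9 ≥ j+1}.
By reflection, #{M_9 ≥ 6} = #{S_9 ≥ 6} + #{S_9 ≥ 7} = 10 + 10 = 20.
#{M_9 ≥ 7} = #{S_9 ≥ 7} + #{S_9 ≥ 8} = 10 + 1 = 11.
#{M_9 = 6} = 20 - 11 = 9.
P(M_9 = 6) = 9/512 = 9/512

Answer: 9/512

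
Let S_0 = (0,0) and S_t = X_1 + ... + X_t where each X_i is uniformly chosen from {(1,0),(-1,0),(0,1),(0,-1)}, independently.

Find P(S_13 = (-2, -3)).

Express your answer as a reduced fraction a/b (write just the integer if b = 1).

Answer: 306735/16777216

Derivation:
Let h be the number of horizontal steps (so 13-h are vertical). To end at (-2,-3) need (h-2)/2 right-steps and ((13-h)-3)/2 up-steps.
Sum over h with 2 ≤ h ≤ 10, h ≡ 0 (mod 2), 13-h ≡ 1 (mod 2):
h=2: C(13,2)·C(2,0)·C(11,4) = 78·1·330 = 25740
h=4: C(13,4)·C(4,1)·C(9,3) = 715·4·84 = 240240
h=6: C(13,6)·C(6,2)·C(7,2) = 1716·15·21 = 540540
h=8: C(13,8)·C(8,3)·C(5,1) = 1287·56·5 = 360360
h=10: C(13,10)·C(10,4)·C(3,0) = 286·210·1 = 60060
Total favorable: 1226940
Total paths: 4^13 = 67108864
P = 1226940/67108864 = 306735/16777216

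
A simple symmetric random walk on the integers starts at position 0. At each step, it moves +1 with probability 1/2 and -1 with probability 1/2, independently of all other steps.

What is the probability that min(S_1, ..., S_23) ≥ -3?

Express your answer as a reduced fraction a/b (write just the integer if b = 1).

Let f(t,s) = #length-t paths at position s with S_1..S_t all ≥ -3.
f(t,s) = f(t-1,s-1) + f(t-1,s+1) for s ≥ -3; f(t,s) = 0 for s < -3.
t=0: f(0,0)=1
t=1: f(1,-1)=1 f(1,1)=1
t=2: f(2,-2)=1 f(2,0)=2 f(2,2)=1
t=3: f(3,-3)=1 f(3,-1)=3 f(3,1)=3 f(3,3)=1
t=4: f(4,-2)=4 f(4,0)=6 f(4,2)=4 f(4,4)=1
t=5: f(5,-3)=4 f(5,-1)=10 f(5,1)=10 f(5,3)=5 f(5,5)=1
t=6: f(6,-2)=14 f(6,0)=20 f(6,2)=15 f(6,4)=6 f(6,6)=1
t=7: f(7,-3)=14 f(7,-1)=34 f(7,1)=35 f(7,3)=21 f(7,5)=7 f(7,7)=1
t=8: f(8,-2)=48 f(8,0)=69 f(8,2)=56 f(8,4)=28 f(8,6)=8 f(8,8)=1
t=9: f(9,-3)=48 f(9,-1)=117 f(9,1)=125 f(9,3)=84 f(9,5)=36 f(9,7)=9 f(9,9)=1
t=10: f(10,-2)=165 f(10,0)=242 f(10,2)=209 f(10,4)=120 f(10,6)=45 f(10,8)=10 f(10,10)=1
t=11: f(11,-3)=165 f(11,-1)=407 f(11,1)=451 f(11,3)=329 f(11,5)=165 f(11,7)=55 f(11,9)=11 f(11,11)=1
t=12: f(12,-2)=572 f(12,0)=858 f(12,2)=780 f(12,4)=494 f(12,6)=220 f(12,8)=66 f(12,10)=12 f(12,12)=1
t=13: f(13,-3)=572 f(13,-1)=1430 f(13,1)=1638 f(13,3)=1274 f(13,5)=714 f(13,7)=286 f(13,9)=78 f(13,11)=13 f(13,13)=1
t=14: f(14,-2)=2002 f(14,0)=3068 f(14,2)=2912 f(14,4)=1988 f(14,6)=1000 f(14,8)=364 f(14,10)=91 f(14,12)=14 f(14,14)=1
t=15: f(15,-3)=2002 f(15,-1)=5070 f(15,1)=5980 f(15,3)=4900 f(15,5)=2988 f(15,7)=1364 f(15,9)=455 f(15,11)=105 f(15,13)=15 f(15,15)=1
t=16: f(16,-2)=7072 f(16,0)=11050 f(16,2)=10880 f(16,4)=7888 f(16,6)=4352 f(16,8)=1819 f(16,10)=560 f(16,12)=120 f(16,14)=16 f(16,16)=1
t=17: f(17,-3)=7072 f(17,-1)=18122 f(17,1)=21930 f(17,3)=18768 f(17,5)=12240 f(17,7)=6171 f(17,9)=2379 f(17,11)=680 f(17,13)=136 f(17,15)=17 f(17,17)=1
t=18: f(18,-2)=25194 f(18,0)=40052 f(18,2)=40698 f(18,4)=31008 f(18,6)=18411 f(18,8)=8550 f(18,10)=3059 f(18,12)=816 f(18,14)=153 f(18,16)=18 f(18,18)=1
t=19: f(19,-3)=25194 f(19,-1)=65246 f(19,1)=80750 f(19,3)=71706 f(19,5)=49419 f(19,7)=26961 f(19,9)=11609 f(19,11)=3875 f(19,13)=969 f(19,15)=171 f(19,17)=19 f(19,19)=1
t=20: f(20,-2)=90440 f(20,0)=145996 f(20,2)=152456 f(20,4)=121125 f(20,6)=76380 f(20,8)=38570 f(20,10)=15484 f(20,12)=4844 f(20,14)=1140 f(20,16)=190 f(20,18)=20 f(20,20)=1
t=21: f(21,-3)=90440 f(21,-1)=236436 f(21,1)=298452 f(21,3)=273581 f(21,5)=197505 f(21,7)=114950 f(21,9)=54054 f(21,11)=20328 f(21,13)=5984 f(21,15)=1330 f(21,17)=210 f(21,19)=21 f(21,21)=1
t=22: f(22,-2)=326876 f(22,0)=534888 f(22,2)=572033 f(22,4)=471086 f(22,6)=312455 f(22,8)=169004 f(22,10)=74382 f(22,12)=26312 f(22,14)=7314 f(22,16)=1540 f(22,18)=231 f(22,20)=22 f(22,22)=1
t=23: f(23,-3)=326876 f(23,-1)=861764 f(23,1)=1106921 f(23,3)=1043119 f(23,5)=783541 f(23,7)=481459 f(23,9)=243386 f(23,11)=100694 f(23,13)=33626 f(23,15)=8854 f(23,17)=1771 f(23,19)=253 f(23,21)=23 f(23,23)=1
Σ_s f(23,s) = 4992288
P = 4992288/8388608 = 156009/262144

Answer: 156009/262144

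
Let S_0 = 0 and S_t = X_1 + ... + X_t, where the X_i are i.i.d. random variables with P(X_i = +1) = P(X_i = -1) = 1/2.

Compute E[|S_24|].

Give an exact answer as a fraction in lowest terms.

Answer: 2028117/524288

Derivation:
S_24 takes values m ≡ 0 (mod 2) with |m| ≤ 24; P(S_24=m) = C(24,(24+m)/2)/2^24.
Total paths: 2^24 = 16777216
Distribution: P(S=-24)=1/16777216, P(S=-22)=24/16777216, P(S=-20)=276/16777216, P(S=-18)=2024/16777216, P(S=-16)=10626/16777216, P(S=-14)=42504/16777216, P(S=-12)=134596/16777216, P(S=-10)=346104/16777216, P(S=-8)=735471/16777216, P(S=-6)=1307504/16777216, P(S=-4)=1961256/16777216, P(S=-2)=2496144/16777216, P(S=0)=2704156/16777216, P(S=2)=2496144/16777216, P(S=4)=1961256/16777216, P(S=6)=1307504/16777216, P(S=8)=735471/16777216, P(S=10)=346104/16777216, P(S=12)=134596/16777216, P(S=14)=42504/16777216, P(S=16)=10626/16777216, P(S=18)=2024/16777216, P(S=20)=276/16777216, P(S=22)=24/16777216, P(S=24)=1/16777216
E[|S_24|] = Σ_m |m|·P(S_24=m) = 64899744/16777216 = 2028117/524288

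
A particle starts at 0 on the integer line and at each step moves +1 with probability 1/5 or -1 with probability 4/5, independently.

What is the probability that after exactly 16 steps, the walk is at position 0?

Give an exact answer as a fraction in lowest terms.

Answer: 168689664/30517578125

Derivation:
To be at 0 after 16 steps: need exactly 8 steps of +1 and 8 of -1.
Number of such sequences: C(16,8) = 12870
Each has probability (1/5)^8 · (4/5)^8 = 65536/152587890625
P = 12870 · 65536/152587890625 = 168689664/30517578125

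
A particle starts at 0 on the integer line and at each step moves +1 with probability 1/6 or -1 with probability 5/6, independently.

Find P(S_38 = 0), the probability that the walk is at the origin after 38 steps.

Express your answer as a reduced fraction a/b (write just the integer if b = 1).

Answer: 28089891910552978515625/15471637197735803319257923584

Derivation:
To be at 0 after 38 steps: need exactly 19 steps of +1 and 19 of -1.
Number of such sequences: C(38,19) = 35345263800
Each has probability (1/6)^19 · (5/6)^19 = 19073486328125/371319292745659279662190166016
P = 35345263800 · 19073486328125/371319292745659279662190166016 = 28089891910552978515625/15471637197735803319257923584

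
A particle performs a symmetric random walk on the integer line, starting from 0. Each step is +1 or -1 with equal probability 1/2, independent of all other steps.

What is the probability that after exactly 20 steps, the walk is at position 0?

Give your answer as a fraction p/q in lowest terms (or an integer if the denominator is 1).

Answer: 46189/262144

Derivation:
To return to 0 after 20 steps: need exactly 10 steps of +1 and 10 of -1.
Favorable paths: C(20,10) = 184756
Total paths: 2^20 = 1048576
P = 184756/1048576 = 46189/262144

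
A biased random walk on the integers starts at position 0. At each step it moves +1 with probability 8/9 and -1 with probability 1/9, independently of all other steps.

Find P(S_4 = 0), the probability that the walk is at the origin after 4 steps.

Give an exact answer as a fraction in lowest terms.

To be at 0 after 4 steps: need exactly 2 steps of +1 and 2 of -1.
Number of such sequences: C(4,2) = 6
Each has probability (8/9)^2 · (1/9)^2 = 64/6561
P = 6 · 64/6561 = 128/2187

Answer: 128/2187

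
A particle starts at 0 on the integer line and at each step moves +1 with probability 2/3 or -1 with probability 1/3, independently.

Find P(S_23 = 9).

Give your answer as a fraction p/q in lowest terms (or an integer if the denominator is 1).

Answer: 5355536384/31381059609

Derivation:
To reach position 9 after 23 steps: need 16 steps of +1 and 7 steps of -1.
Number of such sequences: C(23,16) = 245157
Each has probability (2/3)^16 · (1/3)^7 = 65536/94143178827
P = 245157 · 65536/94143178827 = 5355536384/31381059609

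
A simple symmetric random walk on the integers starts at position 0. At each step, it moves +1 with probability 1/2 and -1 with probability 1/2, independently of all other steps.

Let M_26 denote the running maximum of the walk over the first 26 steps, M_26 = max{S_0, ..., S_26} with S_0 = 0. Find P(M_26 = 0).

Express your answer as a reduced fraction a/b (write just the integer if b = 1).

Answer: 1300075/8388608

Derivation:
Let M_26 = max(S_0,...,S_26). Use the reflection principle: for j ≥ 1, #{paths with M_26 ≥ j} = #{S_26 ≥ j} + #{S_26 ≥ j+1}.
P(M_26 ≥ 0) = 1 since S_0 = 0, so #{M_26 ≥ 0} = 67108864.
#{M_26 ≥ 1} = #{S_26 ≥ 1} + #{S_26 ≥ 2} = 28354132 + 28354132 = 56708264.
#{M_26 = 0} = 67108864 - 56708264 = 10400600.
P(M_26 = 0) = 10400600/67108864 = 1300075/8388608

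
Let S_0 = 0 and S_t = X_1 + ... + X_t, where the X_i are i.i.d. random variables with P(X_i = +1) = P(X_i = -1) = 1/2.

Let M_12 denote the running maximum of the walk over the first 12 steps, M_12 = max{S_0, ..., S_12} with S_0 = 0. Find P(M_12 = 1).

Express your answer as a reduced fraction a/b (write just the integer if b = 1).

Let M_12 = max(S_0,...,S_12). Use the reflection principle: for j ≥ 1, #{paths with M_12 ≥ j} = #{S_12 ≥ j} + #{S_12 ≥ j+1}.
By reflection, #{M_12 ≥ 1} = #{S_12 ≥ 1} + #{S_12 ≥ 2} = 1586 + 1586 = 3172.
#{M_12 ≥ 2} = #{S_12 ≥ 2} + #{S_12 ≥ 3} = 1586 + 794 = 2380.
#{M_12 = 1} = 3172 - 2380 = 792.
P(M_12 = 1) = 792/4096 = 99/512

Answer: 99/512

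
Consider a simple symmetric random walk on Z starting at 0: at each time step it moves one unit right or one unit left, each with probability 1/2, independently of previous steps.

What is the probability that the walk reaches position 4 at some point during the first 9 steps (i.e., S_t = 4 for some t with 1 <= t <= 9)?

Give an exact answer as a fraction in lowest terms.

Answer: 23/128

Derivation:
Count via complement. Let g(t,s) = #length-t paths at position s with S_1..S_t all ≠ 4.
g(t,s) = g(t-1,s-1) + g(t-1,s+1) for s ≠ 4; g(t,4) = 0.
t=0: g(0,0)=1
t=1: g(1,-1)=1 g(1,1)=1
t=2: g(2,-2)=1 g(2,0)=2 g(2,2)=1
t=3: g(3,-3)=1 g(3,-1)=3 g(3,1)=3 g(3,3)=1
t=4: g(4,-4)=1 g(4,-2)=4 g(4,0)=6 g(4,2)=4
t=5: g(5,-5)=1 g(5,-3)=5 g(5,-1)=10 g(5,1)=10 g(5,3)=4
t=6: g(6,-6)=1 g(6,-4)=6 g(6,-2)=15 g(6,0)=20 g(6,2)=14
t=7: g(7,-7)=1 g(7,-5)=7 g(7,-3)=21 g(7,-1)=35 g(7,1)=34 g(7,3)=14
t=8: g(8,-8)=1 g(8,-6)=8 g(8,-4)=28 g(8,-2)=56 g(8,0)=69 g(8,2)=48
t=9: g(9,-9)=1 g(9,-7)=9 g(9,-5)=36 g(9,-3)=84 g(9,-1)=125 g(9,1)=117 g(9,3)=48
Paths never hitting 4: Σ_s g(9,s) = 420
Paths hitting 4: 2^9 - 420 = 92
P = 92/512 = 23/128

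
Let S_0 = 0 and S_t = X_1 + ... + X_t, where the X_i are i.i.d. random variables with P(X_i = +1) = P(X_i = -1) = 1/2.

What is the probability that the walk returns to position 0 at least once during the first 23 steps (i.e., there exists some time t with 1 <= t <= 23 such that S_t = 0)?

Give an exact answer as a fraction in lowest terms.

Answer: 436109/524288

Derivation:
Count via complement. Let g(t,s) = #length-t paths at position s with S_1..S_t all ≠ 0.
g(t,s) = g(t-1,s-1) + g(t-1,s+1) for s ≠ 0; g(t,0) = 0.
t=0: g(0,0)=1
t=1: g(1,-1)=1 g(1,1)=1
t=2: g(2,-2)=1 g(2,2)=1
t=3: g(3,-3)=1 g(3,-1)=1 g(3,1)=1 g(3,3)=1
t=4: g(4,-4)=1 g(4,-2)=2 g(4,2)=2 g(4,4)=1
t=5: g(5,-5)=1 g(5,-3)=3 g(5,-1)=2 g(5,1)=2 g(5,3)=3 g(5,5)=1
t=6: g(6,-6)=1 g(6,-4)=4 g(6,-2)=5 g(6,2)=5 g(6,4)=4 g(6,6)=1
t=7: g(7,-7)=1 g(7,-5)=5 g(7,-3)=9 g(7,-1)=5 g(7,1)=5 g(7,3)=9 g(7,5)=5 g(7,7)=1
t=8: g(8,-8)=1 g(8,-6)=6 g(8,-4)=14 g(8,-2)=14 g(8,2)=14 g(8,4)=14 g(8,6)=6 g(8,8)=1
t=9: g(9,-9)=1 g(9,-7)=7 g(9,-5)=20 g(9,-3)=28 g(9,-1)=14 g(9,1)=14 g(9,3)=28 g(9,5)=20 g(9,7)=7 g(9,9)=1
t=10: g(10,-10)=1 g(10,-8)=8 g(10,-6)=27 g(10,-4)=48 g(10,-2)=42 g(10,2)=42 g(10,4)=48 g(10,6)=27 g(10,8)=8 g(10,10)=1
t=11: g(11,-11)=1 g(11,-9)=9 g(11,-7)=35 g(11,-5)=75 g(11,-3)=90 g(11,-1)=42 g(11,1)=42 g(11,3)=90 g(11,5)=75 g(11,7)=35 g(11,9)=9 g(11,11)=1
t=12: g(12,-12)=1 g(12,-10)=10 g(12,-8)=44 g(12,-6)=110 g(12,-4)=165 g(12,-2)=132 g(12,2)=132 g(12,4)=165 g(12,6)=110 g(12,8)=44 g(12,10)=10 g(12,12)=1
t=13: g(13,-13)=1 g(13,-11)=11 g(13,-9)=54 g(13,-7)=154 g(13,-5)=275 g(13,-3)=297 g(13,-1)=132 g(13,1)=132 g(13,3)=297 g(13,5)=275 g(13,7)=154 g(13,9)=54 g(13,11)=11 g(13,13)=1
t=14: g(14,-14)=1 g(14,-12)=12 g(14,-10)=65 g(14,-8)=208 g(14,-6)=429 g(14,-4)=572 g(14,-2)=429 g(14,2)=429 g(14,4)=572 g(14,6)=429 g(14,8)=208 g(14,10)=65 g(14,12)=12 g(14,14)=1
t=15: g(15,-15)=1 g(15,-13)=13 g(15,-11)=77 g(15,-9)=273 g(15,-7)=637 g(15,-5)=1001 g(15,-3)=1001 g(15,-1)=429 g(15,1)=429 g(15,3)=1001 g(15,5)=1001 g(15,7)=637 g(15,9)=273 g(15,11)=77 g(15,13)=13 g(15,15)=1
t=16: g(16,-16)=1 g(16,-14)=14 g(16,-12)=90 g(16,-10)=350 g(16,-8)=910 g(16,-6)=1638 g(16,-4)=2002 g(16,-2)=1430 g(16,2)=1430 g(16,4)=2002 g(16,6)=1638 g(16,8)=910 g(16,10)=350 g(16,12)=90 g(16,14)=14 g(16,16)=1
t=17: g(17,-17)=1 g(17,-15)=15 g(17,-13)=104 g(17,-11)=440 g(17,-9)=1260 g(17,-7)=2548 g(17,-5)=3640 g(17,-3)=3432 g(17,-1)=1430 g(17,1)=1430 g(17,3)=3432 g(17,5)=3640 g(17,7)=2548 g(17,9)=1260 g(17,11)=440 g(17,13)=104 g(17,15)=15 g(17,17)=1
t=18: g(18,-18)=1 g(18,-16)=16 g(18,-14)=119 g(18,-12)=544 g(18,-10)=1700 g(18,-8)=3808 g(18,-6)=6188 g(18,-4)=7072 g(18,-2)=4862 g(18,2)=4862 g(18,4)=7072 g(18,6)=6188 g(18,8)=3808 g(18,10)=1700 g(18,12)=544 g(18,14)=119 g(18,16)=16 g(18,18)=1
t=19: g(19,-19)=1 g(19,-17)=17 g(19,-15)=135 g(19,-13)=663 g(19,-11)=2244 g(19,-9)=5508 g(19,-7)=9996 g(19,-5)=13260 g(19,-3)=11934 g(19,-1)=4862 g(19,1)=4862 g(19,3)=11934 g(19,5)=13260 g(19,7)=9996 g(19,9)=5508 g(19,11)=2244 g(19,13)=663 g(19,15)=135 g(19,17)=17 g(19,19)=1
t=20: g(20,-20)=1 g(20,-18)=18 g(20,-16)=152 g(20,-14)=798 g(20,-12)=2907 g(20,-10)=7752 g(20,-8)=15504 g(20,-6)=23256 g(20,-4)=25194 g(20,-2)=16796 g(20,2)=16796 g(20,4)=25194 g(20,6)=23256 g(20,8)=15504 g(20,10)=7752 g(20,12)=2907 g(20,14)=798 g(20,16)=152 g(20,18)=18 g(20,20)=1
t=21: g(21,-21)=1 g(21,-19)=19 g(21,-17)=170 g(21,-15)=950 g(21,-13)=3705 g(21,-11)=10659 g(21,-9)=23256 g(21,-7)=38760 g(21,-5)=48450 g(21,-3)=41990 g(21,-1)=16796 g(21,1)=16796 g(21,3)=41990 g(21,5)=48450 g(21,7)=38760 g(21,9)=23256 g(21,11)=10659 g(21,13)=3705 g(21,15)=950 g(21,17)=170 g(21,19)=19 g(21,21)=1
t=22: g(22,-22)=1 g(22,-20)=20 g(22,-18)=189 g(22,-16)=1120 g(22,-14)=4655 g(22,-12)=14364 g(22,-10)=33915 g(22,-8)=62016 g(22,-6)=87210 g(22,-4)=90440 g(22,-2)=58786 g(22,2)=58786 g(22,4)=90440 g(22,6)=87210 g(22,8)=62016 g(22,10)=33915 g(22,12)=14364 g(22,14)=4655 g(22,16)=1120 g(22,18)=189 g(22,20)=20 g(22,22)=1
t=23: g(23,-23)=1 g(23,-21)=21 g(23,-19)=209 g(23,-17)=1309 g(23,-15)=5775 g(23,-13)=19019 g(23,-11)=48279 g(23,-9)=95931 g(23,-7)=149226 g(23,-5)=177650 g(23,-3)=149226 g(23,-1)=58786 g(23,1)=58786 g(23,3)=149226 g(23,5)=177650 g(23,7)=149226 g(23,9)=95931 g(23,11)=48279 g(23,13)=19019 g(23,15)=5775 g(23,17)=1309 g(23,19)=209 g(23,21)=21 g(23,23)=1
Paths never hitting 0: Σ_s g(23,s) = 1410864
Paths hitting 0: 2^23 - 1410864 = 6977744
P = 6977744/8388608 = 436109/524288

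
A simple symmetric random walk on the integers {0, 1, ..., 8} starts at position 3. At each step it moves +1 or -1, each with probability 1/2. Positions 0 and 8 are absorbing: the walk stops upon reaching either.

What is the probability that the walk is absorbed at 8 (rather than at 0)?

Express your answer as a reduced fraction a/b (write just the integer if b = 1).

Answer: 3/8

Derivation:
Symmetric walk (p = 1/2): the harmonic-function argument gives P(hit 8 before 0 | start at 3) = a/N.
P = 3/8 = 3/8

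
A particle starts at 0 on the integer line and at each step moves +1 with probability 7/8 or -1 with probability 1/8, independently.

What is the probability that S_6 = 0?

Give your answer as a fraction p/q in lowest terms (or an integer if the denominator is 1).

To be at 0 after 6 steps: need exactly 3 steps of +1 and 3 of -1.
Number of such sequences: C(6,3) = 20
Each has probability (7/8)^3 · (1/8)^3 = 343/262144
P = 20 · 343/262144 = 1715/65536

Answer: 1715/65536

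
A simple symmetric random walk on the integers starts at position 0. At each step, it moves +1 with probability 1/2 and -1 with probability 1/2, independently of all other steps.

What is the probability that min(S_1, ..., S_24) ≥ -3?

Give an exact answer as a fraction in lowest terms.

Let f(t,s) = #length-t paths at position s with S_1..S_t all ≥ -3.
f(t,s) = f(t-1,s-1) + f(t-1,s+1) for s ≥ -3; f(t,s) = 0 for s < -3.
t=0: f(0,0)=1
t=1: f(1,-1)=1 f(1,1)=1
t=2: f(2,-2)=1 f(2,0)=2 f(2,2)=1
t=3: f(3,-3)=1 f(3,-1)=3 f(3,1)=3 f(3,3)=1
t=4: f(4,-2)=4 f(4,0)=6 f(4,2)=4 f(4,4)=1
t=5: f(5,-3)=4 f(5,-1)=10 f(5,1)=10 f(5,3)=5 f(5,5)=1
t=6: f(6,-2)=14 f(6,0)=20 f(6,2)=15 f(6,4)=6 f(6,6)=1
t=7: f(7,-3)=14 f(7,-1)=34 f(7,1)=35 f(7,3)=21 f(7,5)=7 f(7,7)=1
t=8: f(8,-2)=48 f(8,0)=69 f(8,2)=56 f(8,4)=28 f(8,6)=8 f(8,8)=1
t=9: f(9,-3)=48 f(9,-1)=117 f(9,1)=125 f(9,3)=84 f(9,5)=36 f(9,7)=9 f(9,9)=1
t=10: f(10,-2)=165 f(10,0)=242 f(10,2)=209 f(10,4)=120 f(10,6)=45 f(10,8)=10 f(10,10)=1
t=11: f(11,-3)=165 f(11,-1)=407 f(11,1)=451 f(11,3)=329 f(11,5)=165 f(11,7)=55 f(11,9)=11 f(11,11)=1
t=12: f(12,-2)=572 f(12,0)=858 f(12,2)=780 f(12,4)=494 f(12,6)=220 f(12,8)=66 f(12,10)=12 f(12,12)=1
t=13: f(13,-3)=572 f(13,-1)=1430 f(13,1)=1638 f(13,3)=1274 f(13,5)=714 f(13,7)=286 f(13,9)=78 f(13,11)=13 f(13,13)=1
t=14: f(14,-2)=2002 f(14,0)=3068 f(14,2)=2912 f(14,4)=1988 f(14,6)=1000 f(14,8)=364 f(14,10)=91 f(14,12)=14 f(14,14)=1
t=15: f(15,-3)=2002 f(15,-1)=5070 f(15,1)=5980 f(15,3)=4900 f(15,5)=2988 f(15,7)=1364 f(15,9)=455 f(15,11)=105 f(15,13)=15 f(15,15)=1
t=16: f(16,-2)=7072 f(16,0)=11050 f(16,2)=10880 f(16,4)=7888 f(16,6)=4352 f(16,8)=1819 f(16,10)=560 f(16,12)=120 f(16,14)=16 f(16,16)=1
t=17: f(17,-3)=7072 f(17,-1)=18122 f(17,1)=21930 f(17,3)=18768 f(17,5)=12240 f(17,7)=6171 f(17,9)=2379 f(17,11)=680 f(17,13)=136 f(17,15)=17 f(17,17)=1
t=18: f(18,-2)=25194 f(18,0)=40052 f(18,2)=40698 f(18,4)=31008 f(18,6)=18411 f(18,8)=8550 f(18,10)=3059 f(18,12)=816 f(18,14)=153 f(18,16)=18 f(18,18)=1
t=19: f(19,-3)=25194 f(19,-1)=65246 f(19,1)=80750 f(19,3)=71706 f(19,5)=49419 f(19,7)=26961 f(19,9)=11609 f(19,11)=3875 f(19,13)=969 f(19,15)=171 f(19,17)=19 f(19,19)=1
t=20: f(20,-2)=90440 f(20,0)=145996 f(20,2)=152456 f(20,4)=121125 f(20,6)=76380 f(20,8)=38570 f(20,10)=15484 f(20,12)=4844 f(20,14)=1140 f(20,16)=190 f(20,18)=20 f(20,20)=1
t=21: f(21,-3)=90440 f(21,-1)=236436 f(21,1)=298452 f(21,3)=273581 f(21,5)=197505 f(21,7)=114950 f(21,9)=54054 f(21,11)=20328 f(21,13)=5984 f(21,15)=1330 f(21,17)=210 f(21,19)=21 f(21,21)=1
t=22: f(22,-2)=326876 f(22,0)=534888 f(22,2)=572033 f(22,4)=471086 f(22,6)=312455 f(22,8)=169004 f(22,10)=74382 f(22,12)=26312 f(22,14)=7314 f(22,16)=1540 f(22,18)=231 f(22,20)=22 f(22,22)=1
t=23: f(23,-3)=326876 f(23,-1)=861764 f(23,1)=1106921 f(23,3)=1043119 f(23,5)=783541 f(23,7)=481459 f(23,9)=243386 f(23,11)=100694 f(23,13)=33626 f(23,15)=8854 f(23,17)=1771 f(23,19)=253 f(23,21)=23 f(23,23)=1
t=24: f(24,-2)=1188640 f(24,0)=1968685 f(24,2)=2150040 f(24,4)=1826660 f(24,6)=1265000 f(24,8)=724845 f(24,10)=344080 f(24,12)=134320 f(24,14)=42480 f(24,16)=10625 f(24,18)=2024 f(24,20)=276 f(24,22)=24 f(24,24)=1
Σ_s f(24,s) = 9657700
P = 9657700/16777216 = 2414425/4194304

Answer: 2414425/4194304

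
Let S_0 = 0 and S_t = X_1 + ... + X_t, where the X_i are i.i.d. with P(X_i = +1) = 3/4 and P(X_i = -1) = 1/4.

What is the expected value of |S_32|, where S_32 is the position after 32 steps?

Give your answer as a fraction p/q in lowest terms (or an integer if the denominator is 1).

Answer: 4612617913038233027/288230376151711744

Derivation:
S_32 takes values m ≡ 0 (mod 2) with |m| ≤ 32; P(S_32=m) = C(32,(32+m)/2) · (3/4)^((32+m)/2) · (1/4)^((32-m)/2).
Distribution: P(S=-32)=1/18446744073709551616, P(S=-30)=3/576460752303423488, P(S=-28)=279/1152921504606846976, P(S=-26)=4185/576460752303423488, P(S=-24)=364095/2305843009213693952, P(S=-22)=1529199/576460752303423488, P(S=-20)=41288373/1152921504606846976, P(S=-18)=230035221/576460752303423488, P(S=-16)=17252641575/4611686018427387904, P(S=-14)=17252641575/576460752303423488, P(S=-12)=238086453735/1152921504606846976, P(S=-10)=714259361205/576460752303423488, P(S=-8)=14999446585305/2305843009213693952, P(S=-6)=17307053752275/576460752303423488, P(S=-4)=140928866268525/1152921504606846976, P(S=-2)=253671959283345/576460752303423488, P(S=0)=12937269923450595/9223372036854775808, P(S=2)=2283047633550105/576460752303423488, P(S=4)=11415238167750525/1152921504606846976, P(S=6)=12616842185408475/576460752303423488, P(S=8)=98411369046186105/2305843009213693952, P(S=10)=42176301019794045/576460752303423488, P(S=12)=126528903059382135/1152921504606846976, P(S=14)=82518849821336175/576460752303423488, P(S=16)=742669648392025575/4611686018427387904, P(S=18)=89120357807043069/576460752303423488, P(S=20)=143963654919069573/1152921504606846976, P(S=22)=47987884973023191/576460752303423488, P(S=24)=102831182085049695/2305843009213693952, P(S=26)=10637708491556865/576460752303423488, P(S=28)=6382625094934119/1152921504606846976, P(S=30)=617673396283947/576460752303423488, P(S=32)=1853020188851841/18446744073709551616
E[|S_32|] = Σ_m |m|·P(S_32=m) = 4612617913038233027/288230376151711744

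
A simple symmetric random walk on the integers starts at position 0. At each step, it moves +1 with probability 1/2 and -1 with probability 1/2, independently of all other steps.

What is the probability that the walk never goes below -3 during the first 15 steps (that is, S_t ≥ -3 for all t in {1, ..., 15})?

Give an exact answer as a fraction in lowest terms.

Answer: 715/1024

Derivation:
Let f(t,s) = #length-t paths at position s with S_1..S_t all ≥ -3.
f(t,s) = f(t-1,s-1) + f(t-1,s+1) for s ≥ -3; f(t,s) = 0 for s < -3.
t=0: f(0,0)=1
t=1: f(1,-1)=1 f(1,1)=1
t=2: f(2,-2)=1 f(2,0)=2 f(2,2)=1
t=3: f(3,-3)=1 f(3,-1)=3 f(3,1)=3 f(3,3)=1
t=4: f(4,-2)=4 f(4,0)=6 f(4,2)=4 f(4,4)=1
t=5: f(5,-3)=4 f(5,-1)=10 f(5,1)=10 f(5,3)=5 f(5,5)=1
t=6: f(6,-2)=14 f(6,0)=20 f(6,2)=15 f(6,4)=6 f(6,6)=1
t=7: f(7,-3)=14 f(7,-1)=34 f(7,1)=35 f(7,3)=21 f(7,5)=7 f(7,7)=1
t=8: f(8,-2)=48 f(8,0)=69 f(8,2)=56 f(8,4)=28 f(8,6)=8 f(8,8)=1
t=9: f(9,-3)=48 f(9,-1)=117 f(9,1)=125 f(9,3)=84 f(9,5)=36 f(9,7)=9 f(9,9)=1
t=10: f(10,-2)=165 f(10,0)=242 f(10,2)=209 f(10,4)=120 f(10,6)=45 f(10,8)=10 f(10,10)=1
t=11: f(11,-3)=165 f(11,-1)=407 f(11,1)=451 f(11,3)=329 f(11,5)=165 f(11,7)=55 f(11,9)=11 f(11,11)=1
t=12: f(12,-2)=572 f(12,0)=858 f(12,2)=780 f(12,4)=494 f(12,6)=220 f(12,8)=66 f(12,10)=12 f(12,12)=1
t=13: f(13,-3)=572 f(13,-1)=1430 f(13,1)=1638 f(13,3)=1274 f(13,5)=714 f(13,7)=286 f(13,9)=78 f(13,11)=13 f(13,13)=1
t=14: f(14,-2)=2002 f(14,0)=3068 f(14,2)=2912 f(14,4)=1988 f(14,6)=1000 f(14,8)=364 f(14,10)=91 f(14,12)=14 f(14,14)=1
t=15: f(15,-3)=2002 f(15,-1)=5070 f(15,1)=5980 f(15,3)=4900 f(15,5)=2988 f(15,7)=1364 f(15,9)=455 f(15,11)=105 f(15,13)=15 f(15,15)=1
Σ_s f(15,s) = 22880
P = 22880/32768 = 715/1024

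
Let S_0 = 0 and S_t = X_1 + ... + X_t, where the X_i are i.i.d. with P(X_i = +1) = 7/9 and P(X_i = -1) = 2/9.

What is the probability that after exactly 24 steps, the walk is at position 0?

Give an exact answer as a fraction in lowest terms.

To be at 0 after 24 steps: need exactly 12 steps of +1 and 12 of -1.
Number of such sequences: C(24,12) = 2704156
Each has probability (7/9)^12 · (2/9)^12 = 56693912375296/79766443076872509863361
P = 2704156 · 56693912375296/79766443076872509863361 = 153309183313130930176/79766443076872509863361

Answer: 153309183313130930176/79766443076872509863361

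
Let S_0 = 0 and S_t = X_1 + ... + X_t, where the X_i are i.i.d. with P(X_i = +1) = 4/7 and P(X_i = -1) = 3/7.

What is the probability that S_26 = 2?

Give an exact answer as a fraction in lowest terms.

To reach position 2 after 26 steps: need 14 steps of +1 and 12 steps of -1.
Number of such sequences: C(26,14) = 9657700
Each has probability (4/7)^14 · (3/7)^12 = 142657607172096/9387480337647754305649
P = 9657700 · 142657607172096/9387480337647754305649 = 1377744372785951539200/9387480337647754305649

Answer: 1377744372785951539200/9387480337647754305649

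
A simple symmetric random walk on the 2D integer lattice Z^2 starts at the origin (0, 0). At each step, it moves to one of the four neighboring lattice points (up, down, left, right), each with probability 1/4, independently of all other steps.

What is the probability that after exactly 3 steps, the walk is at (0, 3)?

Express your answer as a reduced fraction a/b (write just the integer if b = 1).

Let h be the number of horizontal steps (so 3-h are vertical). To end at (0,3) need (h+0)/2 right-steps and ((3-h)+3)/2 up-steps.
Sum over h with 0 ≤ h ≤ 0, h ≡ 0 (mod 2), 3-h ≡ 1 (mod 2):
h=0: C(3,0)·C(0,0)·C(3,3) = 1·1·1 = 1
Total favorable: 1
Total paths: 4^3 = 64
P = 1/64 = 1/64

Answer: 1/64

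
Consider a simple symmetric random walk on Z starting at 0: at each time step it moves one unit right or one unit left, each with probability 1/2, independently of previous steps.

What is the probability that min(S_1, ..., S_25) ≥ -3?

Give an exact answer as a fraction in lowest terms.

Let f(t,s) = #length-t paths at position s with S_1..S_t all ≥ -3.
f(t,s) = f(t-1,s-1) + f(t-1,s+1) for s ≥ -3; f(t,s) = 0 for s < -3.
t=0: f(0,0)=1
t=1: f(1,-1)=1 f(1,1)=1
t=2: f(2,-2)=1 f(2,0)=2 f(2,2)=1
t=3: f(3,-3)=1 f(3,-1)=3 f(3,1)=3 f(3,3)=1
t=4: f(4,-2)=4 f(4,0)=6 f(4,2)=4 f(4,4)=1
t=5: f(5,-3)=4 f(5,-1)=10 f(5,1)=10 f(5,3)=5 f(5,5)=1
t=6: f(6,-2)=14 f(6,0)=20 f(6,2)=15 f(6,4)=6 f(6,6)=1
t=7: f(7,-3)=14 f(7,-1)=34 f(7,1)=35 f(7,3)=21 f(7,5)=7 f(7,7)=1
t=8: f(8,-2)=48 f(8,0)=69 f(8,2)=56 f(8,4)=28 f(8,6)=8 f(8,8)=1
t=9: f(9,-3)=48 f(9,-1)=117 f(9,1)=125 f(9,3)=84 f(9,5)=36 f(9,7)=9 f(9,9)=1
t=10: f(10,-2)=165 f(10,0)=242 f(10,2)=209 f(10,4)=120 f(10,6)=45 f(10,8)=10 f(10,10)=1
t=11: f(11,-3)=165 f(11,-1)=407 f(11,1)=451 f(11,3)=329 f(11,5)=165 f(11,7)=55 f(11,9)=11 f(11,11)=1
t=12: f(12,-2)=572 f(12,0)=858 f(12,2)=780 f(12,4)=494 f(12,6)=220 f(12,8)=66 f(12,10)=12 f(12,12)=1
t=13: f(13,-3)=572 f(13,-1)=1430 f(13,1)=1638 f(13,3)=1274 f(13,5)=714 f(13,7)=286 f(13,9)=78 f(13,11)=13 f(13,13)=1
t=14: f(14,-2)=2002 f(14,0)=3068 f(14,2)=2912 f(14,4)=1988 f(14,6)=1000 f(14,8)=364 f(14,10)=91 f(14,12)=14 f(14,14)=1
t=15: f(15,-3)=2002 f(15,-1)=5070 f(15,1)=5980 f(15,3)=4900 f(15,5)=2988 f(15,7)=1364 f(15,9)=455 f(15,11)=105 f(15,13)=15 f(15,15)=1
t=16: f(16,-2)=7072 f(16,0)=11050 f(16,2)=10880 f(16,4)=7888 f(16,6)=4352 f(16,8)=1819 f(16,10)=560 f(16,12)=120 f(16,14)=16 f(16,16)=1
t=17: f(17,-3)=7072 f(17,-1)=18122 f(17,1)=21930 f(17,3)=18768 f(17,5)=12240 f(17,7)=6171 f(17,9)=2379 f(17,11)=680 f(17,13)=136 f(17,15)=17 f(17,17)=1
t=18: f(18,-2)=25194 f(18,0)=40052 f(18,2)=40698 f(18,4)=31008 f(18,6)=18411 f(18,8)=8550 f(18,10)=3059 f(18,12)=816 f(18,14)=153 f(18,16)=18 f(18,18)=1
t=19: f(19,-3)=25194 f(19,-1)=65246 f(19,1)=80750 f(19,3)=71706 f(19,5)=49419 f(19,7)=26961 f(19,9)=11609 f(19,11)=3875 f(19,13)=969 f(19,15)=171 f(19,17)=19 f(19,19)=1
t=20: f(20,-2)=90440 f(20,0)=145996 f(20,2)=152456 f(20,4)=121125 f(20,6)=76380 f(20,8)=38570 f(20,10)=15484 f(20,12)=4844 f(20,14)=1140 f(20,16)=190 f(20,18)=20 f(20,20)=1
t=21: f(21,-3)=90440 f(21,-1)=236436 f(21,1)=298452 f(21,3)=273581 f(21,5)=197505 f(21,7)=114950 f(21,9)=54054 f(21,11)=20328 f(21,13)=5984 f(21,15)=1330 f(21,17)=210 f(21,19)=21 f(21,21)=1
t=22: f(22,-2)=326876 f(22,0)=534888 f(22,2)=572033 f(22,4)=471086 f(22,6)=312455 f(22,8)=169004 f(22,10)=74382 f(22,12)=26312 f(22,14)=7314 f(22,16)=1540 f(22,18)=231 f(22,20)=22 f(22,22)=1
t=23: f(23,-3)=326876 f(23,-1)=861764 f(23,1)=1106921 f(23,3)=1043119 f(23,5)=783541 f(23,7)=481459 f(23,9)=243386 f(23,11)=100694 f(23,13)=33626 f(23,15)=8854 f(23,17)=1771 f(23,19)=253 f(23,21)=23 f(23,23)=1
t=24: f(24,-2)=1188640 f(24,0)=1968685 f(24,2)=2150040 f(24,4)=1826660 f(24,6)=1265000 f(24,8)=724845 f(24,10)=344080 f(24,12)=134320 f(24,14)=42480 f(24,16)=10625 f(24,18)=2024 f(24,20)=276 f(24,22)=24 f(24,24)=1
t=25: f(25,-3)=1188640 f(25,-1)=3157325 f(25,1)=4118725 f(25,3)=3976700 f(25,5)=3091660 f(25,7)=1989845 f(25,9)=1068925 f(25,11)=478400 f(25,13)=176800 f(25,15)=53105 f(25,17)=12649 f(25,19)=2300 f(25,21)=300 f(25,23)=25 f(25,25)=1
Σ_s f(25,s) = 19315400
P = 19315400/33554432 = 2414425/4194304

Answer: 2414425/4194304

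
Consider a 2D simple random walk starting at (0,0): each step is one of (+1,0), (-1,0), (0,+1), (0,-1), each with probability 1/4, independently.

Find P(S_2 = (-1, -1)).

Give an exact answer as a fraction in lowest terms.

Let h be the number of horizontal steps (so 2-h are vertical). To end at (-1,-1) need (h-1)/2 right-steps and ((2-h)-1)/2 up-steps.
Sum over h with 1 ≤ h ≤ 1, h ≡ 1 (mod 2), 2-h ≡ 1 (mod 2):
h=1: C(2,1)·C(1,0)·C(1,0) = 2·1·1 = 2
Total favorable: 2
Total paths: 4^2 = 16
P = 2/16 = 1/8

Answer: 1/8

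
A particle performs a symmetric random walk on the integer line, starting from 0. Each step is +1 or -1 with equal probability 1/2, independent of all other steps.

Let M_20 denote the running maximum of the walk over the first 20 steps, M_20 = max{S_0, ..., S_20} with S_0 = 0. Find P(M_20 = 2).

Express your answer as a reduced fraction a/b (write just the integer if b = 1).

Let M_20 = max(S_0,...,S_20). Use the reflection principle: for j ≥ 1, #{paths with M_20 ≥ j} = #{S_20 ≥ j} + #{S_20 ≥ j+1}.
By reflection, #{M_20 ≥ 2} = #{S_20 ≥ 2} + #{S_20 ≥ 3} = 431910 + 263950 = 695860.
#{M_20 ≥ 3} = #{S_20 ≥ 3} + #{S_20 ≥ 4} = 263950 + 263950 = 527900.
#{M_20 = 2} = 695860 - 527900 = 167960.
P(M_20 = 2) = 167960/1048576 = 20995/131072

Answer: 20995/131072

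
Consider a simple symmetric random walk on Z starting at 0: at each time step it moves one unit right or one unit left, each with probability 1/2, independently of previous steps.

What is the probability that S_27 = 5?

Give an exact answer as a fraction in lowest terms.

To reach position 5 after 27 steps: need 16 steps of +1 and 11 of -1.
Favorable paths: C(27,16) = 13037895
Total paths: 2^27 = 134217728
P = 13037895/134217728 = 13037895/134217728

Answer: 13037895/134217728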